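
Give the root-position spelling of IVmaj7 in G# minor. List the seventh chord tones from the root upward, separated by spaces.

C# E# G# B#

IVmaj7 is built on scale degree 4, which is C# in both G# minor and its parallel. In G# major the chord on C# is C#–E#–G#–B#.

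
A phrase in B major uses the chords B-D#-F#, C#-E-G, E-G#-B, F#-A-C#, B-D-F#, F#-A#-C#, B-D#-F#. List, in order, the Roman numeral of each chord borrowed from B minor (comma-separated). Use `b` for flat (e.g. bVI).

ii°, v, i

In B major the diatonic chords are B, C#m, D#m, E, F#, G#m, A#dim. B–D#–F# = B, E–G#–B = E and F#–A#–C# = F# all belong to that set. But C#–E–G is foreign: the diatonic ii on degree 2 is C#m, whereas C#dim comes from B minor. It is labeled ii°. But F#–A–C# is foreign: the diatonic V on degree 5 is F#, whereas F#m comes from B minor. It is labeled v. B–D–F# is not: scale degree 1 in B major carries B (I). In B minor the chord on that degree is Bm, so here it functions as i, borrowed from the parallel minor.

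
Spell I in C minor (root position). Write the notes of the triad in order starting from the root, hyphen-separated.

C-E-G

The root, C, is scale degree 1 — the same note in C minor and C major; only the chord quality changes. In C major the chord on C is C–E–G.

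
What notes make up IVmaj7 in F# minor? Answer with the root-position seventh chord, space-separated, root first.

IVmaj7 is built on scale degree 4, which is B in both F# minor and its parallel. Building the major-seventh chord from the parallel major on B: B–D#–F#–A#.

B D# F# A#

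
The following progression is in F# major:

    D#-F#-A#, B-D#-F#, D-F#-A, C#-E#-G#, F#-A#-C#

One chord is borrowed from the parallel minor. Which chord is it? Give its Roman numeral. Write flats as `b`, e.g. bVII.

F# major has the diatonic set F#, G#m, A#m, B, C#, D#m, E#dim. Of the given chords, D#–F#–A# = D#m, B–D#–F# = B, C#–E#–G# = C# and F#–A#–C# = F# are diatonic. But D–F#–A is foreign: the diatonic vi on degree 6 is D#m, whereas D comes from F# minor. It is labeled bVI.

bVI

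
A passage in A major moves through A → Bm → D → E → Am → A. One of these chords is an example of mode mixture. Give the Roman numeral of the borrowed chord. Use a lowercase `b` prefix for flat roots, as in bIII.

In A major the diatonic chords are A, Bm, C#m, D, E, F#m, G#dim. A, Bm, D and E all belong to that set. But Am (A–C–E) is foreign: the diatonic I on degree 1 is A, whereas Am comes from A minor. It is labeled i.

i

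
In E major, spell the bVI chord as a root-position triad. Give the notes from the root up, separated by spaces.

C E G

The root of bVI is the lowered 6th degree: C# becomes C. Building the major chord from the parallel minor on C: C–E–G.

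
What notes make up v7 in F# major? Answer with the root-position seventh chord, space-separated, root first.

C# E G# B

The root, C#, is scale degree 5 — the same note in F# major and F# minor; only the chord quality changes. In F# minor the chord on C# is C#–E–G#–B.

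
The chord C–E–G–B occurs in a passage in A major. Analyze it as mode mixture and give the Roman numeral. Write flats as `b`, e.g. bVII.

The root C is the lowered 3rd scale degree — diatonically A major has C# there. C–E–G–B is a major-seventh chord — the form found in A minor, not the diatonic iii (C#m). Borrowed into A major it is written bIIImaj7.

bIIImaj7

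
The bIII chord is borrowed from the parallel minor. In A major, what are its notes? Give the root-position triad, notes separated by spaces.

bIII is built on the lowered scale degree 3. In A major degree 3 is C#; lowered it becomes C. Stacking thirds in A minor on C gives C–E–G.

C E G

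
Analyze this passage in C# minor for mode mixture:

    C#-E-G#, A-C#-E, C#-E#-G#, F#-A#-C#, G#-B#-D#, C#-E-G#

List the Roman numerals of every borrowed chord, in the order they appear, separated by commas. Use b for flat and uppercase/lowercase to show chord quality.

The diatonic triads in C# minor (with V from harmonic minor) are C#m, D#dim, E, F#m, G#, A, B. C#–E–G# = C#m, A–C#–E = A and G#–B#–D# = G# are all diatonic. C#–E#–G# is not: scale degree 1 in C# minor carries C#m (i). In C# major the chord on that degree is C#, so here it functions as I, borrowed from the parallel major. F#–A#–C# is not: scale degree 4 in C# minor carries F#m (iv). In C# major the chord on that degree is F#, so here it functions as IV, borrowed from the parallel major.

I, IV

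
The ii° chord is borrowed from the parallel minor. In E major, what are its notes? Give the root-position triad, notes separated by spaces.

F# A C

ii° is built on scale degree 2, which is F# in both E major and its parallel. Stacking thirds in E minor on F# gives F#–A–C.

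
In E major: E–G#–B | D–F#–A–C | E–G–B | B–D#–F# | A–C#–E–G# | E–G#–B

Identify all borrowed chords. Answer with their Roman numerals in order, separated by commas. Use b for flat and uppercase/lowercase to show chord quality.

bVII7, i

E major has the diatonic set E, F#m, G#m, A, B, C#m, D#dim. Of the given chords, E–G#–B = E, B–D#–F# = B and A–C#–E–G# = Amaj7 are diatonic. D–F#–A–C is not: scale degree 7 in E major carries D#dim (vii°). In E minor the chord on that degree is D7, so here it functions as bVII7, borrowed from the parallel minor. E–G–B is not: scale degree 1 in E major carries E (I). In E minor the chord on that degree is Em, so here it functions as i, borrowed from the parallel minor.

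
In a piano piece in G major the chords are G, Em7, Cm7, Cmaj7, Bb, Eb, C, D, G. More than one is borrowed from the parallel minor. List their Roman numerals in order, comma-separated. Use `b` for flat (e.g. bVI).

In G major the diatonic chords are G, Am, Bm, C, D, Em, F#dim. G, Em7, Cmaj7, C and D are all diatonic. Cm7 (C–Eb–G–Bb) is not: scale degree 4 in G major carries C (IV). In G minor the chord on that degree is Cm7, so here it functions as iv7, borrowed from the parallel minor. Bb (Bb–D–F) is not: scale degree 3 in G major carries Bm (iii). In G minor the chord on that degree is Bb, so here it functions as bIII, borrowed from the parallel minor. But Eb (Eb–G–Bb) is foreign: the diatonic vi on degree 6 is Em, whereas Eb comes from G minor. It is labeled bVI.

iv7, bIII, bVI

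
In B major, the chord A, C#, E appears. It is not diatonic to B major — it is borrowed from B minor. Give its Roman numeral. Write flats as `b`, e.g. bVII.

bVII

In B major scale degree 7 is A#; A is its lowered form, from B minor. Diatonically B major has A#dim (vii°) on that degree; A–C#–E is instead the major chord native to B minor, so it takes the label bVII.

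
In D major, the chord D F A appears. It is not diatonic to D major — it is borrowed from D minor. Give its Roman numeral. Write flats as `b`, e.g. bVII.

The root D is the diatonic 1st degree of D major; the borrowing shows in the chord quality. The diatonic chord on degree 1 would be D (I), but D–F–A is the minor chord from D minor. As a borrowed chord it is labeled i.

i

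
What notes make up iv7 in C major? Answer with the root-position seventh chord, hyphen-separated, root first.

The root, F, is scale degree 4 — the same note in C major and C minor; only the chord quality changes. Stacking thirds in C minor on F gives F–Ab–C–Eb.

F-Ab-C-Eb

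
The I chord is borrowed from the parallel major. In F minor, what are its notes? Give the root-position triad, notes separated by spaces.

I is built on scale degree 1, which is F in both F minor and its parallel. Building the major chord from the parallel major on F: F–A–C.

F A C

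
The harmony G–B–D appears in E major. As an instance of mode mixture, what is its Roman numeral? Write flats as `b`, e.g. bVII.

bIII

In E major scale degree 3 is G#; G is its lowered form, from E minor. Diatonically E major has G#m (iii) on that degree; G–B–D is instead the major chord native to E minor, so it takes the label bIII.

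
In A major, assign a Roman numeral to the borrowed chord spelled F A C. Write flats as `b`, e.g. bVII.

F is the lowered form of scale degree 6 in A major (the diatonic degree 6 is F#). The diatonic chord on degree 6 would be F#m (vi), but F–A–C is the major chord from A minor. As a borrowed chord it is labeled bVI.

bVI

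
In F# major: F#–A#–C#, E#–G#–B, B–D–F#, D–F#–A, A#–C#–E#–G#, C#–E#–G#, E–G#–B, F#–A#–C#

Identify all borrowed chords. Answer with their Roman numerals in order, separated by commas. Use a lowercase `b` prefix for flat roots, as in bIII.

The diatonic triads in F# major are F#, G#m, A#m, B, C#, D#m, E#dim. F#–A#–C# = F#, E#–G#–B = E#dim, A#–C#–E#–G# = A#m7 and C#–E#–G# = C# all belong to that set. But B–D–F# is foreign: the diatonic IV on degree 4 is B, whereas Bm comes from F# minor. It is labeled iv. D–F#–A is not: scale degree 6 in F# major carries D#m (vi). In F# minor the chord on that degree is D, so here it functions as bVI, borrowed from the parallel minor. E–G#–B doesn't fit — on degree 7 F# major would have E#dim (vii°). E is the degree-7 chord of F# minor, so it is the borrowed bVII.

iv, bVI, bVII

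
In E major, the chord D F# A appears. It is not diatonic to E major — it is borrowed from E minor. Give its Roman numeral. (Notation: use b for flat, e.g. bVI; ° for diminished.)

The root D is the lowered 7th scale degree — diatonically E major has D# there. The diatonic chord on degree 7 would be D#dim (vii°), but D–F#–A is the major chord from E minor. As a borrowed chord it is labeled bVII.

bVII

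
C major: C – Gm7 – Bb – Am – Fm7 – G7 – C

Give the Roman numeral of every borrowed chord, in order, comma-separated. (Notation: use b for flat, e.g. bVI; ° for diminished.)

v7, bVII, iv7

The diatonic triads in C major are C, Dm, Em, F, G, Am, Bdim. C, Am and G7 are all diatonic. But Gm7 (G–Bb–D–F) is foreign: the diatonic V on degree 5 is G, whereas Gm7 comes from C minor. It is labeled v7. But Bb (Bb–D–F) is foreign: the diatonic vii° on degree 7 is Bdim, whereas Bb comes from C minor. It is labeled bVII. But Fm7 (F–Ab–C–Eb) is foreign: the diatonic IV on degree 4 is F, whereas Fm7 comes from C minor. It is labeled iv7.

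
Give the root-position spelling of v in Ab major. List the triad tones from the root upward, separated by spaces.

v is built on scale degree 5, which is Eb in both Ab major and its parallel. Stacking thirds in Ab minor on Eb gives Eb–Gb–Bb.

Eb Gb Bb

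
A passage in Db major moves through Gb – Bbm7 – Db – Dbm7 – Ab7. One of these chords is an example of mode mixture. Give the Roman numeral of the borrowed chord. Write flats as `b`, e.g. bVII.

The diatonic triads in Db major are Db, Ebm, Fm, Gb, Ab, Bbm, Cdim. Gb, Bbm7, Db and Ab7 are all diatonic. But Dbm7 (Db–Fb–Ab–Cb) is foreign: the diatonic I on degree 1 is Db, whereas Dbm7 comes from Db minor. It is labeled i7.

i7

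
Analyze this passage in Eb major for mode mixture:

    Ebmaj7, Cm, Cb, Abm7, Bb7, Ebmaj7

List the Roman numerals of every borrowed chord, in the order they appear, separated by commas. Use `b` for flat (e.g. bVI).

bVI, iv7

The diatonic triads in Eb major are Eb, Fm, Gm, Ab, Bb, Cm, Ddim. Ebmaj7, Cm and Bb7 all belong to that set. But Cb (Cb–Eb–Gb) is foreign: the diatonic vi on degree 6 is Cm, whereas Cb comes from Eb minor. It is labeled bVI. Abm7 (Ab–Cb–Eb–Gb) is not: scale degree 4 in Eb major carries Ab (IV). In Eb minor the chord on that degree is Abm7, so here it functions as iv7, borrowed from the parallel minor.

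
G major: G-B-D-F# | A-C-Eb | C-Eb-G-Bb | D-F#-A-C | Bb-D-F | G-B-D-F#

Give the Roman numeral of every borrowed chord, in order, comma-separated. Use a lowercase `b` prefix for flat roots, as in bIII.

ii°, iv7, bIII

In G major the diatonic chords are G, Am, Bm, C, D, Em, F#dim. Of the given chords, G–B–D–F# = Gmaj7 and D–F#–A–C = D7 are diatonic. But A–C–Eb is foreign: the diatonic ii on degree 2 is Am, whereas Adim comes from G minor. It is labeled ii°. C–Eb–G–Bb doesn't fit — on degree 4 G major would have C (IV). Cm7 is the degree-4 chord of G minor, so it is the borrowed iv7. But Bb–D–F is foreign: the diatonic iii on degree 3 is Bm, whereas Bb comes from G minor. It is labeled bIII.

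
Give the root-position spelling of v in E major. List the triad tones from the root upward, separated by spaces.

B D F#

v is built on scale degree 5, which is B in both E major and its parallel. Stacking thirds in E minor on B gives B–D–F#.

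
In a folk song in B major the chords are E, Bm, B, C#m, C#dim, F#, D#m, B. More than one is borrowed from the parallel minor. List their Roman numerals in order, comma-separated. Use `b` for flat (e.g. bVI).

i, ii°

The diatonic triads in B major are B, C#m, D#m, E, F#, G#m, A#dim. E, B, C#m, F# and D#m all belong to that set. Bm (B–D–F#) is not: scale degree 1 in B major carries B (I). In B minor the chord on that degree is Bm, so here it functions as i, borrowed from the parallel minor. But C#dim (C#–E–G) is foreign: the diatonic ii on degree 2 is C#m, whereas C#dim comes from B minor. It is labeled ii°.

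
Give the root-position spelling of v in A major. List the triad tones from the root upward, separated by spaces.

E G B

v is built on scale degree 5, which is E in both A major and its parallel. In A minor the chord on E is E–G–B.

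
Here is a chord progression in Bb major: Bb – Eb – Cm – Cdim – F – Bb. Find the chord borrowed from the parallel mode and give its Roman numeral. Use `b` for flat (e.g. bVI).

ii°

The diatonic triads in Bb major are Bb, Cm, Dm, Eb, F, Gm, Adim. Bb, Eb, Cm and F all belong to that set. But Cdim (C–Eb–Gb) is foreign: the diatonic ii on degree 2 is Cm, whereas Cdim comes from Bb minor. It is labeled ii°.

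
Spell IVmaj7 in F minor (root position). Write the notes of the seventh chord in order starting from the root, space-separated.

The root, Bb, is scale degree 4 — the same note in F minor and F major; only the chord quality changes. In F major the chord on Bb is Bb–D–F–A.

Bb D F A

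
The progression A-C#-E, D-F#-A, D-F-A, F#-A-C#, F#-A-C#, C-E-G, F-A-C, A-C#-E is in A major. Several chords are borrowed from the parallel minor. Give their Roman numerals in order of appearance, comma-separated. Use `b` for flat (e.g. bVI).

A major has the diatonic set A, Bm, C#m, D, E, F#m, G#dim. A–C#–E = A, D–F#–A = D and F#–A–C# = F#m are all diatonic. D–F–A is not: scale degree 4 in A major carries D (IV). In A minor the chord on that degree is Dm, so here it functions as iv, borrowed from the parallel minor. But C–E–G is foreign: the diatonic iii on degree 3 is C#m, whereas C comes from A minor. It is labeled bIII. F–A–C is not: scale degree 6 in A major carries F#m (vi). In A minor the chord on that degree is F, so here it functions as bVI, borrowed from the parallel minor.

iv, bIII, bVI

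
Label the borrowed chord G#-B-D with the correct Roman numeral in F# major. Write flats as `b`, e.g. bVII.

ii°

The root G# is the diatonic 2nd degree of F# major; the borrowing shows in the chord quality. The diatonic chord on degree 2 would be G#m (ii), but G#–B–D is the diminished chord from F# minor. As a borrowed chord it is labeled ii°.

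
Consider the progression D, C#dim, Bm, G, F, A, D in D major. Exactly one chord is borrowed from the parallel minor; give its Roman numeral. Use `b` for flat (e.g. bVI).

The diatonic triads in D major are D, Em, F#m, G, A, Bm, C#dim. D, C#dim, Bm, G and A are all diatonic. But F (F–A–C) is foreign: the diatonic iii on degree 3 is F#m, whereas F comes from D minor. It is labeled bIII.

bIII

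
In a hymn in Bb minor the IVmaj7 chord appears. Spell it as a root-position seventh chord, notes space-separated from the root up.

Eb G Bb D

The root, Eb, is scale degree 4 — the same note in Bb minor and Bb major; only the chord quality changes. Building the major-seventh chord from the parallel major on Eb: Eb–G–Bb–D.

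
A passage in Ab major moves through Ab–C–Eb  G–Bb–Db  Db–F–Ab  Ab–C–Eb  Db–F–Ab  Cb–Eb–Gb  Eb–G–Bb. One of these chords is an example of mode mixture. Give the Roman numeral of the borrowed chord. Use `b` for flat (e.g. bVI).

bIII

Ab major has the diatonic set Ab, Bbm, Cm, Db, Eb, Fm, Gdim. Ab–C–Eb = Ab, G–Bb–Db = Gdim, Db–F–Ab = Db and Eb–G–Bb = Eb are all diatonic. Cb–Eb–Gb doesn't fit — on degree 3 Ab major would have Cm (iii). Cb is the degree-3 chord of Ab minor, so it is the borrowed bIII.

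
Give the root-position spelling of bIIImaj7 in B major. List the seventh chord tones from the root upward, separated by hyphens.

D-F#-A-C#

Scale degree 3 in B major is D#. bIIImaj7 uses the lowered form, D, taken from B minor. Building the major-seventh chord from the parallel minor on D: D–F#–A–C#.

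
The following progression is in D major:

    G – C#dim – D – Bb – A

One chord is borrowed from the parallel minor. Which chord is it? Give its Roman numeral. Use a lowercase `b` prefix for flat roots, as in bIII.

The diatonic triads in D major are D, Em, F#m, G, A, Bm, C#dim. G, C#dim, D and A all belong to that set. Bb (Bb–D–F) is not: scale degree 6 in D major carries Bm (vi). In D minor the chord on that degree is Bb, so here it functions as bVI, borrowed from the parallel minor.

bVI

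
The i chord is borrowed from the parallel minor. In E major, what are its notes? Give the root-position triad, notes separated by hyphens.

E-G-B

i is built on scale degree 1, which is E in both E major and its parallel. Stacking thirds in E minor on E gives E–G–B.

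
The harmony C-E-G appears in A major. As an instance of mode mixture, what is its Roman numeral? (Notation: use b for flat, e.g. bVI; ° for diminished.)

bIII

The root C is the lowered 3rd scale degree — diatonically A major has C# there. Diatonically A major has C#m (iii) on that degree; C–E–G is instead the major chord native to A minor, so it takes the label bIII.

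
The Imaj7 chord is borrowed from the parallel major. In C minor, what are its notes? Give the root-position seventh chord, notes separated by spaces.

C E G B

The root, C, is scale degree 1 — the same note in C minor and C major; only the chord quality changes. Stacking thirds in C major on C gives C–E–G–B.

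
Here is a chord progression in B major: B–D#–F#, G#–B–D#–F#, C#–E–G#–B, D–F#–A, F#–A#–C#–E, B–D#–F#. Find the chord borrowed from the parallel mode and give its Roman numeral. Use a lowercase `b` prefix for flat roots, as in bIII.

bIII

The diatonic triads in B major are B, C#m, D#m, E, F#, G#m, A#dim. B–D#–F# = B, G#–B–D#–F# = G#m7, C#–E–G#–B = C#m7 and F#–A#–C#–E = F#7 are all diatonic. D–F#–A is not: scale degree 3 in B major carries D#m (iii). In B minor the chord on that degree is D, so here it functions as bIII, borrowed from the parallel minor.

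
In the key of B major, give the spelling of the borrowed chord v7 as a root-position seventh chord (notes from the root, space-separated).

F# A C# E

v7 is built on scale degree 5, which is F# in both B major and its parallel. Stacking thirds in B minor on F# gives F#–A–C#–E.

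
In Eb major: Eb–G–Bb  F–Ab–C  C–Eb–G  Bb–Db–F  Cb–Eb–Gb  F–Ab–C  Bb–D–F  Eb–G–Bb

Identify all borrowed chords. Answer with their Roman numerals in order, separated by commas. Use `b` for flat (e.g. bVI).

v, bVI

In Eb major the diatonic chords are Eb, Fm, Gm, Ab, Bb, Cm, Ddim. Eb–G–Bb = Eb, F–Ab–C = Fm, C–Eb–G = Cm and Bb–D–F = Bb all belong to that set. Bb–Db–F is not: scale degree 5 in Eb major carries Bb (V). In Eb minor the chord on that degree is Bbm, so here it functions as v, borrowed from the parallel minor. Cb–Eb–Gb doesn't fit — on degree 6 Eb major would have Cm (vi). Cb is the degree-6 chord of Eb minor, so it is the borrowed bVI.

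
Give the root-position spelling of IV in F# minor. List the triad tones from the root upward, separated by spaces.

IV is built on scale degree 4, which is B in both F# minor and its parallel. In F# major the chord on B is B–D#–F#.

B D# F#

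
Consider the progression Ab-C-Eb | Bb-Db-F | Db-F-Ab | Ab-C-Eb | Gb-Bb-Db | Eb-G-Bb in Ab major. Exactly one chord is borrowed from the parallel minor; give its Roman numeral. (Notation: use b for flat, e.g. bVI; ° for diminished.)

bVII

The diatonic triads in Ab major are Ab, Bbm, Cm, Db, Eb, Fm, Gdim. Ab–C–Eb = Ab, Bb–Db–F = Bbm, Db–F–Ab = Db and Eb–G–Bb = Eb all belong to that set. Gb–Bb–Db is not: scale degree 7 in Ab major carries Gdim (vii°). In Ab minor the chord on that degree is Gb, so here it functions as bVII, borrowed from the parallel minor.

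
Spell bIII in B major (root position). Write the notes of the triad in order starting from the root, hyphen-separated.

D-F#-A

Scale degree 3 in B major is D#. bIII uses the lowered form, D, taken from B minor. In B minor the chord on D is D–F#–A.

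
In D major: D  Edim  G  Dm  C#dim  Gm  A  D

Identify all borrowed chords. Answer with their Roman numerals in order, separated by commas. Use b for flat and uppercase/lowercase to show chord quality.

In D major the diatonic chords are D, Em, F#m, G, A, Bm, C#dim. Of the given chords, D, G, C#dim and A are diatonic. But Edim (E–G–Bb) is foreign: the diatonic ii on degree 2 is Em, whereas Edim comes from D minor. It is labeled ii°. But Dm (D–F–A) is foreign: the diatonic I on degree 1 is D, whereas Dm comes from D minor. It is labeled i. But Gm (G–Bb–D) is foreign: the diatonic IV on degree 4 is G, whereas Gm comes from D minor. It is labeled iv.

ii°, i, iv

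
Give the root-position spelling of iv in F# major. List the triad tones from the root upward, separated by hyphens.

iv is built on scale degree 4, which is B in both F# major and its parallel. Building the minor chord from the parallel minor on B: B–D–F#.

B-D-F#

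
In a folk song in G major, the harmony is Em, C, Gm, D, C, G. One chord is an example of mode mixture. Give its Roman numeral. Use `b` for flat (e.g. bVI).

The diatonic triads in G major are G, Am, Bm, C, D, Em, F#dim. Em, C, D and G all belong to that set. Gm (G–Bb–D) doesn't fit — on degree 1 G major would have G (I). Gm is the degree-1 chord of G minor, so it is the borrowed i.

i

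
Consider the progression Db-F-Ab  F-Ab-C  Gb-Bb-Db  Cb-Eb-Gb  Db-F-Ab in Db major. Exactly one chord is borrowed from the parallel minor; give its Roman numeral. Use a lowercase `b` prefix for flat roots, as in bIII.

bVII

The diatonic triads in Db major are Db, Ebm, Fm, Gb, Ab, Bbm, Cdim. Db–F–Ab = Db, F–Ab–C = Fm and Gb–Bb–Db = Gb are all diatonic. Cb–Eb–Gb doesn't fit — on degree 7 Db major would have Cdim (vii°). Cb is the degree-7 chord of Db minor, so it is the borrowed bVII.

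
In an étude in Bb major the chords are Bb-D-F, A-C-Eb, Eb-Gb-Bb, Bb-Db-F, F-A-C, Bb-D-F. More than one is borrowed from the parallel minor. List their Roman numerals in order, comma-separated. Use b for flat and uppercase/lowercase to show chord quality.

iv, i

Bb major has the diatonic set Bb, Cm, Dm, Eb, F, Gm, Adim. Bb–D–F = Bb, A–C–Eb = Adim and F–A–C = F are all diatonic. Eb–Gb–Bb doesn't fit — on degree 4 Bb major would have Eb (IV). Ebm is the degree-4 chord of Bb minor, so it is the borrowed iv. Bb–Db–F is not: scale degree 1 in Bb major carries Bb (I). In Bb minor the chord on that degree is Bbm, so here it functions as i, borrowed from the parallel minor.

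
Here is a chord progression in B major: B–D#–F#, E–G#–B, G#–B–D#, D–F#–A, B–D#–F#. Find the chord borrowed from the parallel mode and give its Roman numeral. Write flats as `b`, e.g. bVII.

bIII

In B major the diatonic chords are B, C#m, D#m, E, F#, G#m, A#dim. B–D#–F# = B, E–G#–B = E and G#–B–D# = G#m are all diatonic. D–F#–A is not: scale degree 3 in B major carries D#m (iii). In B minor the chord on that degree is D, so here it functions as bIII, borrowed from the parallel minor.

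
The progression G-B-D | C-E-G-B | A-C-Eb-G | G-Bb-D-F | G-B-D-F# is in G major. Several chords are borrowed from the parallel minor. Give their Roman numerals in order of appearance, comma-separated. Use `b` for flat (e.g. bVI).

iiø7, i7

The diatonic triads in G major are G, Am, Bm, C, D, Em, F#dim. G–B–D = G, C–E–G–B = Cmaj7 and G–B–D–F# = Gmaj7 are all diatonic. But A–C–Eb–G is foreign: the diatonic ii on degree 2 is Am, whereas Am7b5 comes from G minor. It is labeled iiø7. G–Bb–D–F doesn't fit — on degree 1 G major would have G (I). Gm7 is the degree-1 chord of G minor, so it is the borrowed i7.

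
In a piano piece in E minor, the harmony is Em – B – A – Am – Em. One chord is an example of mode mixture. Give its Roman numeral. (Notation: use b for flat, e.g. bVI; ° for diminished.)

The diatonic triads in E minor (with V from harmonic minor) are Em, F#dim, G, Am, B, C, D. Em, B and Am are all diatonic. A (A–C#–E) doesn't fit — on degree 4 E minor would have Am (iv). A is the degree-4 chord of E major, so it is the borrowed IV.

IV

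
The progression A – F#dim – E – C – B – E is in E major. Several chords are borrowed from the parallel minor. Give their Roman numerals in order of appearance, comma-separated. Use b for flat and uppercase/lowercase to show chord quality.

ii°, bVI

The diatonic triads in E major are E, F#m, G#m, A, B, C#m, D#dim. A, E and B all belong to that set. F#dim (F#–A–C) is not: scale degree 2 in E major carries F#m (ii). In E minor the chord on that degree is F#dim, so here it functions as ii°, borrowed from the parallel minor. But C (C–E–G) is foreign: the diatonic vi on degree 6 is C#m, whereas C comes from E minor. It is labeled bVI.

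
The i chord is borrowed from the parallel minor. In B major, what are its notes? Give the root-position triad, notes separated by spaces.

B D F#

The root, B, is scale degree 1 — the same note in B major and B minor; only the chord quality changes. In B minor the chord on B is B–D–F#.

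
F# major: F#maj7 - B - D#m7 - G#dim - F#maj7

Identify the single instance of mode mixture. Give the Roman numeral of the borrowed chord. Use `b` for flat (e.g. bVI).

The diatonic triads in F# major are F#, G#m, A#m, B, C#, D#m, E#dim. F#maj7, B and D#m7 all belong to that set. But G#dim (G#–B–D) is foreign: the diatonic ii on degree 2 is G#m, whereas G#dim comes from F# minor. It is labeled ii°.

ii°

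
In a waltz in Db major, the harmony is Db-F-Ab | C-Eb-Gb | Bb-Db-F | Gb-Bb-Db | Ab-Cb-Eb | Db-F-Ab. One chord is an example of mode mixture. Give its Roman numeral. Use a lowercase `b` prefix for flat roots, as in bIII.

In Db major the diatonic chords are Db, Ebm, Fm, Gb, Ab, Bbm, Cdim. Db–F–Ab = Db, C–Eb–Gb = Cdim, Bb–Db–F = Bbm and Gb–Bb–Db = Gb are all diatonic. Ab–Cb–Eb is not: scale degree 5 in Db major carries Ab (V). In Db minor the chord on that degree is Abm, so here it functions as v, borrowed from the parallel minor.

v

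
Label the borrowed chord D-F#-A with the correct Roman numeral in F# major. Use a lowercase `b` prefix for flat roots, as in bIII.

bVI

The root D is the lowered 6th scale degree — diatonically F# major has D# there. Diatonically F# major has D#m (vi) on that degree; D–F#–A is instead the major chord native to F# minor, so it takes the label bVI.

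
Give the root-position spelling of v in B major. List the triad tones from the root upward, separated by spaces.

The root, F#, is scale degree 5 — the same note in B major and B minor; only the chord quality changes. Building the minor chord from the parallel minor on F#: F#–A–C#.

F# A C#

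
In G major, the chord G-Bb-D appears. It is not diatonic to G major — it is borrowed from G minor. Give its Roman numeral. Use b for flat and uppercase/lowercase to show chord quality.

i

The root G is the diatonic 1st degree of G major; the borrowing shows in the chord quality. G–Bb–D is a minor chord — the form found in G minor, not the diatonic I (G). Borrowed into G major it is written i.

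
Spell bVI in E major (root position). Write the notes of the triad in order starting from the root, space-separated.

The root of bVI is the lowered 6th degree: C# becomes C. Stacking thirds in E minor on C gives C–E–G.

C E G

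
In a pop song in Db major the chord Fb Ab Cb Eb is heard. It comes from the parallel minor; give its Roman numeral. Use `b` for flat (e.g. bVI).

bIIImaj7

In Db major scale degree 3 is F; Fb is its lowered form, from Db minor. The diatonic chord on degree 3 would be Fm (iii), but Fb–Ab–Cb–Eb is the major-seventh chord from Db minor. As a borrowed chord it is labeled bIIImaj7.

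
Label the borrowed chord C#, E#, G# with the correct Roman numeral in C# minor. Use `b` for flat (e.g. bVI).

I

The root C# is the diatonic 1st degree of C# minor; the borrowing shows in the chord quality. The diatonic chord on degree 1 would be C#m (i), but C#–E#–G# is the major chord from C# major. As a borrowed chord it is labeled I.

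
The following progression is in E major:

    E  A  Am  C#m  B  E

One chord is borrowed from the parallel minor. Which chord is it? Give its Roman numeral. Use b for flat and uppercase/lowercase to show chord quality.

iv

The diatonic triads in E major are E, F#m, G#m, A, B, C#m, D#dim. E, A, C#m and B are all diatonic. But Am (A–C–E) is foreign: the diatonic IV on degree 4 is A, whereas Am comes from E minor. It is labeled iv.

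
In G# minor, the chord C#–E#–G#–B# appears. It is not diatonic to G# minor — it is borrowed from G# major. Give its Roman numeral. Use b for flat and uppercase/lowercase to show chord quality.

IVmaj7

C# is scale degree 4 in G# minor. The diatonic chord on degree 4 would be C#m (iv), but C#–E#–G#–B# is the major-seventh chord from G# major. As a borrowed chord it is labeled IVmaj7.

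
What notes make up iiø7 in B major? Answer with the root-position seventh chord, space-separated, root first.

C# E G B

The root, C#, is scale degree 2 — the same note in B major and B minor; only the chord quality changes. In B minor the chord on C# is C#–E–G–B.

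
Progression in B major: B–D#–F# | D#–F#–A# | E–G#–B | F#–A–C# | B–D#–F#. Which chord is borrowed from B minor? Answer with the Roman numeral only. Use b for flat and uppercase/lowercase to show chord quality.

v

The diatonic triads in B major are B, C#m, D#m, E, F#, G#m, A#dim. B–D#–F# = B, D#–F#–A# = D#m and E–G#–B = E all belong to that set. F#–A–C# is not: scale degree 5 in B major carries F# (V). In B minor the chord on that degree is F#m, so here it functions as v, borrowed from the parallel minor.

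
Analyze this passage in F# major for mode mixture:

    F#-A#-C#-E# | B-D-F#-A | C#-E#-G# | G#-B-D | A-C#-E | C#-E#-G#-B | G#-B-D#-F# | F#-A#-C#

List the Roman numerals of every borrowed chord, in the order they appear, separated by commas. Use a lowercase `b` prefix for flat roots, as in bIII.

iv7, ii°, bIII

In F# major the diatonic chords are F#, G#m, A#m, B, C#, D#m, E#dim. F#–A#–C#–E# = F#maj7, C#–E#–G# = C#, C#–E#–G#–B = C#7, G#–B–D#–F# = G#m7 and F#–A#–C# = F# all belong to that set. B–D–F#–A doesn't fit — on degree 4 F# major would have B (IV). Bm7 is the degree-4 chord of F# minor, so it is the borrowed iv7. G#–B–D is not: scale degree 2 in F# major carries G#m (ii). In F# minor the chord on that degree is G#dim, so here it functions as ii°, borrowed from the parallel minor. A–C#–E is not: scale degree 3 in F# major carries A#m (iii). In F# minor the chord on that degree is A, so here it functions as bIII, borrowed from the parallel minor.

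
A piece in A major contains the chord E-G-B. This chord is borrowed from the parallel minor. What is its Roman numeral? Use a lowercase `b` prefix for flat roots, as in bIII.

E is scale degree 5 in A major. Diatonically A major has E (V) on that degree; E–G–B is instead the minor chord native to A minor, so it takes the label v.

v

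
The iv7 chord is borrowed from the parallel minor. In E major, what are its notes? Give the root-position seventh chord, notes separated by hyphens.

A-C-E-G

iv7 is built on scale degree 4, which is A in both E major and its parallel. Stacking thirds in E minor on A gives A–C–E–G.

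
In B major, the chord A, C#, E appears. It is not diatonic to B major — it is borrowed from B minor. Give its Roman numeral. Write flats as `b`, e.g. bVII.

A is the lowered form of scale degree 7 in B major (the diatonic degree 7 is A#). A–C#–E is a major chord — the form found in B minor, not the diatonic vii° (A#dim). Borrowed into B major it is written bVII.

bVII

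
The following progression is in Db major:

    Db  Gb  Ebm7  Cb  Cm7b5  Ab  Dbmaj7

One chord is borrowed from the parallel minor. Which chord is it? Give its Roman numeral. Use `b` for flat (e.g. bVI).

Db major has the diatonic set Db, Ebm, Fm, Gb, Ab, Bbm, Cdim. Db, Gb, Ebm7, Cm7b5, Ab and Dbmaj7 are all diatonic. Cb (Cb–Eb–Gb) doesn't fit — on degree 7 Db major would have Cdim (vii°). Cb is the degree-7 chord of Db minor, so it is the borrowed bVII.

bVII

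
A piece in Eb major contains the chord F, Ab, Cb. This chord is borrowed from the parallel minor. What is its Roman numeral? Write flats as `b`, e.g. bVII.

ii°

F is scale degree 2 in Eb major. F–Ab–Cb is a diminished chord — the form found in Eb minor, not the diatonic ii (Fm). Borrowed into Eb major it is written ii°.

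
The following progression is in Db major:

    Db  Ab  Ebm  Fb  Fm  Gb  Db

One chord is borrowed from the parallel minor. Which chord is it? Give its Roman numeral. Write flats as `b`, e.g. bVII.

bIII

In Db major the diatonic chords are Db, Ebm, Fm, Gb, Ab, Bbm, Cdim. Db, Ab, Ebm, Fm and Gb all belong to that set. Fb (Fb–Ab–Cb) doesn't fit — on degree 3 Db major would have Fm (iii). Fb is the degree-3 chord of Db minor, so it is the borrowed bIII.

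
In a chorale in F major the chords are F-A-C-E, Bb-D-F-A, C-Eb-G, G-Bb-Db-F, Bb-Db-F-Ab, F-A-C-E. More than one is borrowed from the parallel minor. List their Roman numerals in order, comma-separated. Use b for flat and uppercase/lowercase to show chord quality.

v, iiø7, iv7

The diatonic triads in F major are F, Gm, Am, Bb, C, Dm, Edim. F–A–C–E = Fmaj7 and Bb–D–F–A = Bbmaj7 are both diatonic. C–Eb–G is not: scale degree 5 in F major carries C (V). In F minor the chord on that degree is Cm, so here it functions as v, borrowed from the parallel minor. G–Bb–Db–F is not: scale degree 2 in F major carries Gm (ii). In F minor the chord on that degree is Gm7b5, so here it functions as iiø7, borrowed from the parallel minor. But Bb–Db–F–Ab is foreign: the diatonic IV on degree 4 is Bb, whereas Bbm7 comes from F minor. It is labeled iv7.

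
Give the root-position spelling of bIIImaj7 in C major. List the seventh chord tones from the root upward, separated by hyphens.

bIIImaj7 is built on the lowered scale degree 3. In C major degree 3 is E; lowered it becomes Eb. Stacking thirds in C minor on Eb gives Eb–G–Bb–D.

Eb-G-Bb-D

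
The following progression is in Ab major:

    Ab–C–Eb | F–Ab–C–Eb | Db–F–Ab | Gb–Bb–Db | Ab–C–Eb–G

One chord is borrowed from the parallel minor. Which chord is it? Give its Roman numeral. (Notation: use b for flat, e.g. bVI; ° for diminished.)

The diatonic triads in Ab major are Ab, Bbm, Cm, Db, Eb, Fm, Gdim. Of the given chords, Ab–C–Eb = Ab, F–Ab–C–Eb = Fm7, Db–F–Ab = Db and Ab–C–Eb–G = Abmaj7 are diatonic. But Gb–Bb–Db is foreign: the diatonic vii° on degree 7 is Gdim, whereas Gb comes from Ab minor. It is labeled bVII.

bVII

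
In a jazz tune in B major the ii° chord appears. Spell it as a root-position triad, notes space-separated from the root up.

C# E G

ii° is built on scale degree 2, which is C# in both B major and its parallel. In B minor the chord on C# is C#–E–G.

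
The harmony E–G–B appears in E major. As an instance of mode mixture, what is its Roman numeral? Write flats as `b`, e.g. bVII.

i

E is scale degree 1 in E major. Diatonically E major has E (I) on that degree; E–G–B is instead the minor chord native to E minor, so it takes the label i.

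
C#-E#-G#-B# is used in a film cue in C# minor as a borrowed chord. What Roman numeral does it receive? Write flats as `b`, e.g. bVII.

C# is scale degree 1 in C# minor. C#–E#–G#–B# is a major-seventh chord — the form found in C# major, not the diatonic i (C#m). Borrowed into C# minor it is written Imaj7.

Imaj7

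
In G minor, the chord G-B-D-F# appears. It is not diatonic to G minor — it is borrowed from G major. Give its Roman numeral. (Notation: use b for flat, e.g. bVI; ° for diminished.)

Imaj7

The root G is the diatonic 1st degree of G minor; the borrowing shows in the chord quality. G–B–D–F# is a major-seventh chord — the form found in G major, not the diatonic i (Gm). Borrowed into G minor it is written Imaj7.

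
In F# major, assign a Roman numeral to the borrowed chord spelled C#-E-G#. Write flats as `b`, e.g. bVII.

v

The root C# is the diatonic 5th degree of F# major; the borrowing shows in the chord quality. Diatonically F# major has C# (V) on that degree; C#–E–G# is instead the minor chord native to F# minor, so it takes the label v.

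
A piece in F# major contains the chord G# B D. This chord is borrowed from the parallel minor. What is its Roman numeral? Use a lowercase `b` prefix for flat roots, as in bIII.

ii°

G# is scale degree 2 in F# major. G#–B–D is a diminished chord — the form found in F# minor, not the diatonic ii (G#m). Borrowed into F# major it is written ii°.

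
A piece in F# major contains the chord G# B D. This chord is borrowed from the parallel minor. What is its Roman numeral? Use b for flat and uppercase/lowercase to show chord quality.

The root G# is the diatonic 2nd degree of F# major; the borrowing shows in the chord quality. Diatonically F# major has G#m (ii) on that degree; G#–B–D is instead the diminished chord native to F# minor, so it takes the label ii°.

ii°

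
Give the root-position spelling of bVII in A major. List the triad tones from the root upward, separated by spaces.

G B D

The root of bVII is the lowered 7th degree: G# becomes G. Stacking thirds in A minor on G gives G–B–D.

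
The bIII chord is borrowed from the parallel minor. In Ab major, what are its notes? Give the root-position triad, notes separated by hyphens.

The root of bIII is the lowered 3rd degree: C becomes Cb. Building the major chord from the parallel minor on Cb: Cb–Eb–Gb.

Cb-Eb-Gb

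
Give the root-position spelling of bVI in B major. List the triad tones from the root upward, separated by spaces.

G B D

bVI is built on the lowered scale degree 6. In B major degree 6 is G#; lowered it becomes G. Stacking thirds in B minor on G gives G–B–D.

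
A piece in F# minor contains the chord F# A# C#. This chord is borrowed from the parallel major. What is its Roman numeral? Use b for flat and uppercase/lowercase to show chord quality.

The root F# is the diatonic 1st degree of F# minor; the borrowing shows in the chord quality. The diatonic chord on degree 1 would be F#m (i), but F#–A#–C# is the major chord from F# major. As a borrowed chord it is labeled I.

I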